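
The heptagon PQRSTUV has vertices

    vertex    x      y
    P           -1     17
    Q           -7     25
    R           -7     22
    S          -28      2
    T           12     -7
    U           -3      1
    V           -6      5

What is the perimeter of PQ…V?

118

|PQ| = √((-6)² + (8)²) = √100 = 10
|QR| = √((0)² + (-3)²) = √9 = 3
|RS| = √((-21)² + (-20)²) = √841 = 29
|ST| = √((40)² + (-9)²) = √1681 = 41
|TU| = √((-15)² + (8)²) = √289 = 17
|UV| = √((-3)² + (4)²) = √25 = 5
|VP| = √((5)² + (12)²) = √169 = 13
Perimeter = 10 + 3 + 29 + 41 + 17 + 5 + 13 = 118.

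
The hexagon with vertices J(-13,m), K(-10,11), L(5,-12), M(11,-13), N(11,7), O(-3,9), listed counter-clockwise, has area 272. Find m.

The doubled signed area Σ (x_i y_{i+1} − x_{i+1} y_i) is linear in m.
With m=0 it equals 446; the coefficient of m is 7 (from the two edges through J).
So 7·m + 446 = 2·272 = 544 ⇒ m = 14.

14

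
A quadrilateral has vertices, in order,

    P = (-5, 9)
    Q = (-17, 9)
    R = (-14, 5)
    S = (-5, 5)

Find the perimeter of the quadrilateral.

|PQ| = √((-12)² + (0)²) = √144 = 12
|QR| = √((3)² + (-4)²) = √25 = 5
|RS| = √((9)² + (0)²) = √81 = 9
|SP| = √((0)² + (4)²) = √16 = 4
Perimeter = 12 + 5 + 9 + 4 = 30.

30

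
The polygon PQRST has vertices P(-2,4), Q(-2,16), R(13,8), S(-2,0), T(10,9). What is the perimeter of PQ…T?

|PQ| = √((0)² + (12)²) = √144 = 12
|QR| = √((15)² + (-8)²) = √289 = 17
|RS| = √((-15)² + (-8)²) = √289 = 17
|ST| = √((12)² + (9)²) = √225 = 15
|TP| = √((-12)² + (-5)²) = √169 = 13
Perimeter = 12 + 17 + 17 + 15 + 13 = 74.

74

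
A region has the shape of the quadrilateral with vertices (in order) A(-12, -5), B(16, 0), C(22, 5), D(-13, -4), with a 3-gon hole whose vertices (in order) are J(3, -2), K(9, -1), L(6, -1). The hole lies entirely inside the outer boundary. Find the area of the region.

Outer boundary:
Σ = (80) + (80) + (-23) + (17) = 154
Area = |Σ|/2 = 77.
Hole:
J→K: (3)(-1) − (9)(-2) = 15
K→L: (9)(-1) − (6)(-1) = -3
L→J: (6)(-2) − (3)(-1) = -9
Σ = 3
Area = |Σ|/2 = 1.5.
Net area = 77 − 1.5 = 75.5.

75.5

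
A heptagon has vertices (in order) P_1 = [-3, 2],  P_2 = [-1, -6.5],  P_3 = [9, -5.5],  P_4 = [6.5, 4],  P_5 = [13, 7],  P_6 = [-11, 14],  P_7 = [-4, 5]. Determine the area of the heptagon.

Apply the shoelace (surveyor's) formula: 2A = Σ (x_i·y_{i+1} − x_{i+1}·y_i), indices taken mod 7.
Cross-terms: 21.5, 64, 71.75, -6.5, 259, 1, 7  ⇒  Σ = 417.75
Area = |Σ|/2 = 208.875.

208.875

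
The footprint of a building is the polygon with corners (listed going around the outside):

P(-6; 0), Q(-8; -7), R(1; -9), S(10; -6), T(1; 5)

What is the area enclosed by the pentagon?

145.5

Cross-terms: 42, 79, 84, 56, 30  ⇒  Σ = 291
Area = |Σ|/2 = 145.5.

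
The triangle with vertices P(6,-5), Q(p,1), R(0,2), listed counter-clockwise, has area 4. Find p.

2

Write out the shoelace sum; only the two edges meeting at Q involve p:
2·Area = [(6·1 − p·(-5)) + (p·2 − 0·1)] + -12
       = 7·p + -6 = 8
⇒ p = 2.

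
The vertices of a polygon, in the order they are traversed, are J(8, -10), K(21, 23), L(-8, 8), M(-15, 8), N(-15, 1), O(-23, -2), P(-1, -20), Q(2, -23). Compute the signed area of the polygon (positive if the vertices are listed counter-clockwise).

Apply the shoelace (surveyor's) formula: 2A = Σ (x_i·y_{i+1} − x_{i+1}·y_i), indices taken mod 8.
Cross-terms: 394, 352, 56, 105, 53, 458, 63, 164  ⇒  Σ = 1645
Signed area = Σ/2 = 822.5 (positive ⇒ counter-clockwise traversal).

822.5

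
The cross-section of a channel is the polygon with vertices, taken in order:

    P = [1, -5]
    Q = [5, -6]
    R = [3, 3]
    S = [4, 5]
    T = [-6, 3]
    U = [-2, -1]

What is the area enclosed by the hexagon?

Apply the shoelace (surveyor's) formula: 2A = Σ (x_i·y_{i+1} − x_{i+1}·y_i), indices taken mod 6.
P→Q: (1)(-6) − (5)(-5) = 19
Q→R: (5)(3) − (3)(-6) = 33
R→S: (3)(5) − (4)(3) = 3
S→T: (4)(3) − (-6)(5) = 42
T→U: (-6)(-1) − (-2)(3) = 12
U→P: (-2)(-5) − (1)(-1) = 11
Σ = 120
Area = |Σ|/2 = 60.

60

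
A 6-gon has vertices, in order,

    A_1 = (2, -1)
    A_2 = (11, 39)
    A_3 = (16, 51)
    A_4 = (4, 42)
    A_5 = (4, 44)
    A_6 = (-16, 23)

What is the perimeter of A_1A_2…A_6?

130

|A_1A_2| = √((9)² + (40)²) = √1681 = 41
|A_2A_3| = √((5)² + (12)²) = √169 = 13
|A_3A_4| = √((-12)² + (-9)²) = √225 = 15
|A_4A_5| = √((0)² + (2)²) = √4 = 2
|A_5A_6| = √((-20)² + (-21)²) = √841 = 29
|A_6A_1| = √((18)² + (-24)²) = √900 = 30
Perimeter = 41 + 13 + 15 + 2 + 29 + 30 = 130.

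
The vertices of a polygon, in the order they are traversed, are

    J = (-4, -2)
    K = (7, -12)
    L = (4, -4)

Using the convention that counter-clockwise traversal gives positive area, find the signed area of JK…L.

Apply the shoelace (surveyor's) formula: 2A = Σ (x_i·y_{i+1} − x_{i+1}·y_i), indices taken mod 3.
Cross-terms: 62, 20, -24  ⇒  Σ = 58
Signed area = Σ/2 = 29 (positive ⇒ counter-clockwise traversal).

29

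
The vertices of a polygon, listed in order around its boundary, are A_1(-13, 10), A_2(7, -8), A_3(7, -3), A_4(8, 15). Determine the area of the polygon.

A_1→A_2: (-13)(-8) − (7)(10) = 34
A_2→A_3: (7)(-3) − (7)(-8) = 35
A_3→A_4: (7)(15) − (8)(-3) = 129
A_4→A_1: (8)(10) − (-13)(15) = 275
Σ = 473
Area = |Σ|/2 = 236.5.

236.5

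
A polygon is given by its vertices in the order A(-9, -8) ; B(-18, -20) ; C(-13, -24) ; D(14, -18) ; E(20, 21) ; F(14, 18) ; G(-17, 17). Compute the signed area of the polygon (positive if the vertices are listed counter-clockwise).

Apply the shoelace (surveyor's) formula: 2A = Σ (x_i·y_{i+1} − x_{i+1}·y_i), indices taken mod 7.
Σ = (36) + (172) + (570) + (654) + (66) + (544) + (289) = 2331
Signed area = Σ/2 = 1165.5 (positive ⇒ counter-clockwise traversal).

1165.5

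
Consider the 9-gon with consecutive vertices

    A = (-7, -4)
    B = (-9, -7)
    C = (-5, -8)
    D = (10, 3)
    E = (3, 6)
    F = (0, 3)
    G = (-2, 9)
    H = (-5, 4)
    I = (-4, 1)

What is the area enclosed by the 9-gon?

Σ = (13) + (37) + (65) + (51) + (9) + (6) + (37) + (11) + (23) = 252
Area = |Σ|/2 = 126.

126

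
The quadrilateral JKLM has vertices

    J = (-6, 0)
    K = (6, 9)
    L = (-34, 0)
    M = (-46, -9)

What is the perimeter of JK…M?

|JK| = √((12)² + (9)²) = √225 = 15
|KL| = √((-40)² + (-9)²) = √1681 = 41
|LM| = √((-12)² + (-9)²) = √225 = 15
|MJ| = √((40)² + (9)²) = √1681 = 41
Perimeter = 15 + 41 + 15 + 41 = 112.

112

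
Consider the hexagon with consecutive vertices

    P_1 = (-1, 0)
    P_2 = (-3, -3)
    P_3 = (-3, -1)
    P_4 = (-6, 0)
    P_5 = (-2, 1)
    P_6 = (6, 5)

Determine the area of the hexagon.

P_1→P_2: (-1)(-3) − (-3)(0) = 3
P_2→P_3: (-3)(-1) − (-3)(-3) = -6
P_3→P_4: (-3)(0) − (-6)(-1) = -6
P_4→P_5: (-6)(1) − (-2)(0) = -6
P_5→P_6: (-2)(5) − (6)(1) = -16
P_6→P_1: (6)(0) − (-1)(5) = 5
Σ = -26
Area = |Σ|/2 = 13.

13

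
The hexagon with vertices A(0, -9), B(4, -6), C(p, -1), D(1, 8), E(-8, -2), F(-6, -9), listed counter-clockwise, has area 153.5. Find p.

Write out the shoelace sum; only the two edges meeting at C involve p:
2·Area = [(4·(-1) − p·(-6)) + (p·8 − 1·(-1))] + 212
       = 14·p + 209 = 307
⇒ p = 7.

7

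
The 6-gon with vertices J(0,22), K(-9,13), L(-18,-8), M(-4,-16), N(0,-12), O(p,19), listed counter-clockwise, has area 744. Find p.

Write out the shoelace sum; only the two edges meeting at O involve p:
2·Area = [(0·19 − p·(-12)) + (p·22 − 0·19)] + 808
       = 34·p + 808 = 1488
⇒ p = 20.

20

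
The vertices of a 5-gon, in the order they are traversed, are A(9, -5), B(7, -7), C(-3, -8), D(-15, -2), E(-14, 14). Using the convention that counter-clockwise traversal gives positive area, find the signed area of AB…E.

-256.5

Apply the shoelace formula: 2A = Σ (x_i·y_{i+1} − x_{i+1}·y_i), indices taken mod 5.
A→B: (9)(-7) − (7)(-5) = -28
B→C: (7)(-8) − (-3)(-7) = -77
C→D: (-3)(-2) − (-15)(-8) = -114
D→E: (-15)(14) − (-14)(-2) = -238
E→A: (-14)(-5) − (9)(14) = -56
Σ = -513
Signed area = Σ/2 = -256.5 (negative ⇒ clockwise traversal).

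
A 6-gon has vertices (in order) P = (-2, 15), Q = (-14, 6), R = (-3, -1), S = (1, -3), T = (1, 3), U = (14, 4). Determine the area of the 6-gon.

213

Σ = (198) + (32) + (10) + (6) + (-38) + (218) = 426
Area = |Σ|/2 = 213.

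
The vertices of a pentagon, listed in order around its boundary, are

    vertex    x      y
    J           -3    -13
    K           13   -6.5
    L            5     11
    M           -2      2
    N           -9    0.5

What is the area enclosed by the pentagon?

Cross-terms: 188.5, 175.5, 32, 17, 118.5  ⇒  Σ = 531.5
Area = |Σ|/2 = 265.75.

265.75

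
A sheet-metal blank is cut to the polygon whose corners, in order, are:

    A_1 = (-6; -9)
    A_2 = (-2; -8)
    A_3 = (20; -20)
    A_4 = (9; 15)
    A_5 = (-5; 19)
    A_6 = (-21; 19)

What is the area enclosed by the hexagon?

781.5

Apply the surveyor's formula: 2A = Σ (x_i·y_{i+1} − x_{i+1}·y_i), indices taken mod 6.
Σ = (30) + (200) + (480) + (246) + (304) + (303) = 1563
Area = |Σ|/2 = 781.5.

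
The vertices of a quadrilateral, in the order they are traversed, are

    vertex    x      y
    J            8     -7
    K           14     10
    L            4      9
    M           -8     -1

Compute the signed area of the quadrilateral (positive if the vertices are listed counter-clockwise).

Apply the surveyor's formula: 2A = Σ (x_i·y_{i+1} − x_{i+1}·y_i), indices taken mod 4.
Cross-terms: 178, 86, 68, 64  ⇒  Σ = 396
Signed area = Σ/2 = 198 (positive ⇒ counter-clockwise traversal).

198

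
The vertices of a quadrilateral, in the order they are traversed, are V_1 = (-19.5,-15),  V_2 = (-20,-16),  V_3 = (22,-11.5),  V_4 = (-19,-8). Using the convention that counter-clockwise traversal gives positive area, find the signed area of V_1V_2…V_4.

Σ = (12) + (582) + (-394.5) + (129) = 328.5
Signed area = Σ/2 = 164.25 (positive ⇒ counter-clockwise traversal).

164.25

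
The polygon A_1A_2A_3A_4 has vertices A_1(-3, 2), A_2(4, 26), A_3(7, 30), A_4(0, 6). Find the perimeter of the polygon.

|A_1A_2| = √((7)² + (24)²) = √625 = 25
|A_2A_3| = √((3)² + (4)²) = √25 = 5
|A_3A_4| = √((-7)² + (-24)²) = √625 = 25
|A_4A_1| = √((-3)² + (-4)²) = √25 = 5
Perimeter = 25 + 5 + 25 + 5 = 60.

60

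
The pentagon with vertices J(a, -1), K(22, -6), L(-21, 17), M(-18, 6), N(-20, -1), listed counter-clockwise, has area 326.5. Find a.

The doubled signed area Σ (x_i y_{i+1} − x_{i+1} y_i) is linear in a.
With a=0 it equals 608; the coefficient of a is -5 (from the two edges through J).
So -5·a + 608 = 2·326.5 = 653 ⇒ a = -9.

-9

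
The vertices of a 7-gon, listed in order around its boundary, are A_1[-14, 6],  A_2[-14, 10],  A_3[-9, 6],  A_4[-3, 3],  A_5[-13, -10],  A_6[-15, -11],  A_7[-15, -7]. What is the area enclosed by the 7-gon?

A_1→A_2: (-14)(10) − (-14)(6) = -56
A_2→A_3: (-14)(6) − (-9)(10) = 6
A_3→A_4: (-9)(3) − (-3)(6) = -9
A_4→A_5: (-3)(-10) − (-13)(3) = 69
A_5→A_6: (-13)(-11) − (-15)(-10) = -7
A_6→A_7: (-15)(-7) − (-15)(-11) = -60
A_7→A_1: (-15)(6) − (-14)(-7) = -188
Σ = -245
Area = |Σ|/2 = 122.5.

122.5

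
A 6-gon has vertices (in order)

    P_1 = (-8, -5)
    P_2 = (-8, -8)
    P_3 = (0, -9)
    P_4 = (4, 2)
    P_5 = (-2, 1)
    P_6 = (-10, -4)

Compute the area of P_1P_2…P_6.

Σ = (24) + (72) + (36) + (8) + (18) + (18) = 176
Area = |Σ|/2 = 88.

88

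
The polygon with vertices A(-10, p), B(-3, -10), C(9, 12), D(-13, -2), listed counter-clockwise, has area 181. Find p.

Write out the shoelace sum; only the two edges meeting at A involve p:
2·Area = [((-13)·p − (-10)·(-2)) + ((-10)·(-10) − (-3)·p)] + 192
       = -10·p + 272 = 362
⇒ p = -9.

-9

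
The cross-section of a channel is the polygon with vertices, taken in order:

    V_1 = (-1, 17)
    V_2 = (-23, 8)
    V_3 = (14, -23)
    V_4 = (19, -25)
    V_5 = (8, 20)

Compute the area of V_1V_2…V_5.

Apply the surveyor's formula: 2A = Σ (x_i·y_{i+1} − x_{i+1}·y_i), indices taken mod 5.
Σ = (383) + (417) + (87) + (580) + (156) = 1623
Area = |Σ|/2 = 811.5.

811.5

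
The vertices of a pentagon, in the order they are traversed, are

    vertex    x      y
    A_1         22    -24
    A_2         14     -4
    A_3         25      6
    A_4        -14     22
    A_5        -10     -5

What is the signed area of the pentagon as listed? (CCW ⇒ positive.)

Σ = (248) + (184) + (634) + (290) + (350) = 1706
Signed area = Σ/2 = 853 (positive ⇒ counter-clockwise traversal).

853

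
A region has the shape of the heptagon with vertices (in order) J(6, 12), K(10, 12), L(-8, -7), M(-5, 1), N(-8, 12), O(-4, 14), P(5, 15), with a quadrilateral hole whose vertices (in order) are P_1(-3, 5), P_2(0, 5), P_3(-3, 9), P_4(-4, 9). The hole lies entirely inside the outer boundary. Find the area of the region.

162.5

Outer boundary:
Apply the shoelace (surveyor's) formula: 2A = Σ (x_i·y_{i+1} − x_{i+1}·y_i), indices taken mod 7.
Cross-terms: -48, 26, -43, -52, -64, -130, -30  ⇒  Σ = -341
Area = |Σ|/2 = 170.5.
Hole:
Apply the shoelace formula: 2A = Σ (x_i·y_{i+1} − x_{i+1}·y_i), indices taken mod 4.
Σ = (-15) + (15) + (9) + (7) = 16
Area = |Σ|/2 = 8.
Net area = 170.5 − 8 = 162.5.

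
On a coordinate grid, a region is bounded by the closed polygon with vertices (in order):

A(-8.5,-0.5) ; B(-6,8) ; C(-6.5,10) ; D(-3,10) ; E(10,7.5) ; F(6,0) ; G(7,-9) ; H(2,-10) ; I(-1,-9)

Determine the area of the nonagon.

245.75

Apply the shoelace (surveyor's) formula: 2A = Σ (x_i·y_{i+1} − x_{i+1}·y_i), indices taken mod 9.
A→B: (-8.5)(8) − (-6)(-0.5) = -71
B→C: (-6)(10) − (-6.5)(8) = -8
C→D: (-6.5)(10) − (-3)(10) = -35
D→E: (-3)(7.5) − (10)(10) = -122.5
E→F: (10)(0) − (6)(7.5) = -45
F→G: (6)(-9) − (7)(0) = -54
G→H: (7)(-10) − (2)(-9) = -52
H→I: (2)(-9) − (-1)(-10) = -28
I→A: (-1)(-0.5) − (-8.5)(-9) = -76
Σ = -491.5
Area = |Σ|/2 = 245.75.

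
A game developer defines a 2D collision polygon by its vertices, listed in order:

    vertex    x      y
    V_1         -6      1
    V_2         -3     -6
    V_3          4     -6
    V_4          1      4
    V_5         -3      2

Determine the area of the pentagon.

Apply the shoelace formula: 2A = Σ (x_i·y_{i+1} − x_{i+1}·y_i), indices taken mod 5.
Σ = (39) + (42) + (22) + (14) + (9) = 126
Area = |Σ|/2 = 63.

63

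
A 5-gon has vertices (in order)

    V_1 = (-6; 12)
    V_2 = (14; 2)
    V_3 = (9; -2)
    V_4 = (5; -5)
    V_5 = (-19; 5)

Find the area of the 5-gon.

264.5

Apply the surveyor's formula: 2A = Σ (x_i·y_{i+1} − x_{i+1}·y_i), indices taken mod 5.
Σ = (-180) + (-46) + (-35) + (-70) + (-198) = -529
Area = |Σ|/2 = 264.5.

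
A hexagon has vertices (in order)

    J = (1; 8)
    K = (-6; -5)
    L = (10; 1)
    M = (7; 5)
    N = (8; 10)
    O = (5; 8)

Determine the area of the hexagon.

103

Apply the surveyor's formula: 2A = Σ (x_i·y_{i+1} − x_{i+1}·y_i), indices taken mod 6.
J→K: (1)(-5) − (-6)(8) = 43
K→L: (-6)(1) − (10)(-5) = 44
L→M: (10)(5) − (7)(1) = 43
M→N: (7)(10) − (8)(5) = 30
N→O: (8)(8) − (5)(10) = 14
O→J: (5)(8) − (1)(8) = 32
Σ = 206
Area = |Σ|/2 = 103.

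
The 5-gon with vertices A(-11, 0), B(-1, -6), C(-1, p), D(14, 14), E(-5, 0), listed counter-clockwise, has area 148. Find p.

Write out the shoelace sum; only the two edges meeting at C involve p:
2·Area = [((-1)·p − (-1)·(-6)) + ((-1)·14 − 14·p)] + 136
       = -15·p + 116 = 296
⇒ p = -12.

-12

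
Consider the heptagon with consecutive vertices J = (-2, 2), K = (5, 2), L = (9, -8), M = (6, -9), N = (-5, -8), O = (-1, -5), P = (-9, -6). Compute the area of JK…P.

125

Apply Gauss's area formula: 2A = Σ (x_i·y_{i+1} − x_{i+1}·y_i), indices taken mod 7.
Σ = (-14) + (-58) + (-33) + (-93) + (17) + (-39) + (-30) = -250
Area = |Σ|/2 = 125.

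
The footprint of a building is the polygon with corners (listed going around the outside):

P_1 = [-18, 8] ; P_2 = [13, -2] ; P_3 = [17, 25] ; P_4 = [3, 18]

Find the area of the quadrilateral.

Apply the shoelace formula: 2A = Σ (x_i·y_{i+1} − x_{i+1}·y_i), indices taken mod 4.
Cross-terms: -68, 359, 231, 348  ⇒  Σ = 870
Area = |Σ|/2 = 435.

435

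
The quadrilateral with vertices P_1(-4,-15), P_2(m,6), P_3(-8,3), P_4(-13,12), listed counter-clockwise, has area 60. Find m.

-5

The doubled signed area Σ (x_i y_{i+1} − x_{i+1} y_i) is linear in m.
With m=0 it equals 210; the coefficient of m is 18 (from the two edges through P_2).
So 18·m + 210 = 2·60 = 120 ⇒ m = -5.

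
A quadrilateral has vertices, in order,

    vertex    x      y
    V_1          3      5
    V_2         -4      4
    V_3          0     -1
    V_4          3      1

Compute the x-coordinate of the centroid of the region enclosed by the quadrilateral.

Apply the shoelace formula. First the cross-terms c_i = x_i·y_{i+1} − x_{i+1}·y_i:
  32, 4, 3, 12  ⇒  2A = 51, A = 25.5.
Then Σ (x_i + x_{i+1})·c_i = 33, so x̄ = 33 / (6·25.5) = 11/51.

11/51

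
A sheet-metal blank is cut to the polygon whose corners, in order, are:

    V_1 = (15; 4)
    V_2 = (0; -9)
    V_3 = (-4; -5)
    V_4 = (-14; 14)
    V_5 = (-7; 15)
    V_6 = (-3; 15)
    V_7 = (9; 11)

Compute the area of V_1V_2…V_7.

383

Apply the shoelace (surveyor's) formula: 2A = Σ (x_i·y_{i+1} − x_{i+1}·y_i), indices taken mod 7.
Σ = (-135) + (-36) + (-126) + (-112) + (-60) + (-168) + (-129) = -766
Area = |Σ|/2 = 383.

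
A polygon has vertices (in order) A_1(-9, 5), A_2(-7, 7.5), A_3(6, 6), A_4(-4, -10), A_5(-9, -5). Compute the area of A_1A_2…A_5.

157.75

Apply the surveyor's formula: 2A = Σ (x_i·y_{i+1} − x_{i+1}·y_i), indices taken mod 5.
Σ = (-32.5) + (-87) + (-36) + (-70) + (-90) = -315.5
Area = |Σ|/2 = 157.75.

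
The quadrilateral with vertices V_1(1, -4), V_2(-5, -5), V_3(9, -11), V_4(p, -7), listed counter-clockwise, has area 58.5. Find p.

14

Write out the shoelace sum; only the two edges meeting at V_4 involve p:
2·Area = [(9·(-7) − p·(-11)) + (p·(-4) − 1·(-7))] + 75
       = 7·p + 19 = 117
⇒ p = 14.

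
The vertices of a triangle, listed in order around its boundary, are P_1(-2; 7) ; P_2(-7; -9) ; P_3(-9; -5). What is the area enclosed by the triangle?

Σ = (67) + (-46) + (-73) = -52
Area = |Σ|/2 = 26.

26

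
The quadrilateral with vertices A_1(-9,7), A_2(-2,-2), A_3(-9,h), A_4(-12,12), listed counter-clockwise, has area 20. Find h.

Write out the shoelace sum; only the two edges meeting at A_3 involve h:
2·Area = [((-2)·h − (-9)·(-2)) + ((-9)·12 − (-12)·h)] + 56
       = 10·h + -70 = 40
⇒ h = 11.

11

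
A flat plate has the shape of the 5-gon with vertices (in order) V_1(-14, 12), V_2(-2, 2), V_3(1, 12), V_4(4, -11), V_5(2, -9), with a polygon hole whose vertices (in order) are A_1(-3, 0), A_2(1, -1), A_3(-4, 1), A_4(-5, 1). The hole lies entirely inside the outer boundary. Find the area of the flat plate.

Outer boundary:
Apply Gauss's area formula: 2A = Σ (x_i·y_{i+1} − x_{i+1}·y_i), indices taken mod 5.
Cross-terms: -4, -26, -59, -14, -102  ⇒  Σ = -205
Area = |Σ|/2 = 102.5.
Hole:
Apply the shoelace formula: 2A = Σ (x_i·y_{i+1} − x_{i+1}·y_i), indices taken mod 4.
Σ = (3) + (-3) + (1) + (3) = 4
Area = |Σ|/2 = 2.
Net area = 102.5 − 2 = 100.5.

100.5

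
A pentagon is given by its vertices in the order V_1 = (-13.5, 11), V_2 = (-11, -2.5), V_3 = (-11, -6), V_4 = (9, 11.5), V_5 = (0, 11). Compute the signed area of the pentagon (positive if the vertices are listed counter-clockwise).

Apply the shoelace (surveyor's) formula: 2A = Σ (x_i·y_{i+1} − x_{i+1}·y_i), indices taken mod 5.
Cross-terms: 154.75, 38.5, -72.5, 99, 148.5  ⇒  Σ = 368.25
Signed area = Σ/2 = 184.125 (positive ⇒ counter-clockwise traversal).

184.125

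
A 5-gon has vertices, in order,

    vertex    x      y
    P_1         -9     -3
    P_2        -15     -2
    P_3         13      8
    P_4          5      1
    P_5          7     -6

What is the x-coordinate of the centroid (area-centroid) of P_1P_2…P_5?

-14/195

Apply the shoelace (surveyor's) formula. First the cross-terms c_i = x_i·y_{i+1} − x_{i+1}·y_i:
  -27, -94, -27, -37, -75  ⇒  2A = -260, A = -130.
Then Σ (x_i + x_{i+1})·c_i = 56, so x̄ = 56 / (6·(-130)) = -14/195.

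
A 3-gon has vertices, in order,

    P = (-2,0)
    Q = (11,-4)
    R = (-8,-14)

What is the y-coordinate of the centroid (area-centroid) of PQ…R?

-6

Apply the shoelace formula. First the cross-terms c_i = x_i·y_{i+1} − x_{i+1}·y_i:
  8, -186, -28  ⇒  2A = -206, A = -103.
Then Σ (y_i + y_{i+1})·c_i = 3708, so ȳ = 3708 / (6·(-103)) = -6.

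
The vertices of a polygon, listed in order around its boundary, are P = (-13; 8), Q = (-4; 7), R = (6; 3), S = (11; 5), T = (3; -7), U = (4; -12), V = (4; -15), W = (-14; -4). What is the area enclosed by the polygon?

309

Apply the surveyor's formula: 2A = Σ (x_i·y_{i+1} − x_{i+1}·y_i), indices taken mod 8.
Σ = (-59) + (-54) + (-3) + (-92) + (-8) + (-12) + (-226) + (-164) = -618
Area = |Σ|/2 = 309.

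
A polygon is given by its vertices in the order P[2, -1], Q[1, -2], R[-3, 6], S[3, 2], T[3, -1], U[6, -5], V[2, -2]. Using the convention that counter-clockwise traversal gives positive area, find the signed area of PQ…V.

Apply the shoelace formula: 2A = Σ (x_i·y_{i+1} − x_{i+1}·y_i), indices taken mod 7.
Σ = (-3) + (0) + (-24) + (-9) + (-9) + (-2) + (2) = -45
Signed area = Σ/2 = -22.5 (negative ⇒ clockwise traversal).

-22.5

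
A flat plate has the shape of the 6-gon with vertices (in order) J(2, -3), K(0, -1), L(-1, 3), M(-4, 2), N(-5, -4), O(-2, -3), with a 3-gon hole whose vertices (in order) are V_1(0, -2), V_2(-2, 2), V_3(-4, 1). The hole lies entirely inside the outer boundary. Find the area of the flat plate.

Outer boundary:
Σ = (-2) + (-1) + (10) + (26) + (7) + (12) = 52
Area = |Σ|/2 = 26.
Hole:
Apply the shoelace formula: 2A = Σ (x_i·y_{i+1} − x_{i+1}·y_i), indices taken mod 3.
Σ = (-4) + (6) + (8) = 10
Area = |Σ|/2 = 5.
Net area = 26 − 5 = 21.

21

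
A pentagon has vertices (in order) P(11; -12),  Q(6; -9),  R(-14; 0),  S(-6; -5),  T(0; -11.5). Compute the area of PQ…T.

Apply the surveyor's formula: 2A = Σ (x_i·y_{i+1} − x_{i+1}·y_i), indices taken mod 5.
Σ = (-27) + (-126) + (70) + (69) + (126.5) = 112.5
Area = |Σ|/2 = 56.25.

56.25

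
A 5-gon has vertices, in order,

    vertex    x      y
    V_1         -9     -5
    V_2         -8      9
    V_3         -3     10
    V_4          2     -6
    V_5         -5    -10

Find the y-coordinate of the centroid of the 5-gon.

-92/291

Apply Gauss's area formula. First the cross-terms c_i = x_i·y_{i+1} − x_{i+1}·y_i:
  -121, -53, -2, -50, -65  ⇒  2A = -291, A = -145.5.
Then Σ (y_i + y_{i+1})·c_i = 276, so ȳ = 276 / (6·(-145.5)) = -92/291.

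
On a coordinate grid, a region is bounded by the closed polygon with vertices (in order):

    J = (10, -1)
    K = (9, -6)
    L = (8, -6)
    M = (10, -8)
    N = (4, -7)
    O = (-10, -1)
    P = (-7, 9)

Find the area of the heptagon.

Apply the shoelace formula: 2A = Σ (x_i·y_{i+1} − x_{i+1}·y_i), indices taken mod 7.
J→K: (10)(-6) − (9)(-1) = -51
K→L: (9)(-6) − (8)(-6) = -6
L→M: (8)(-8) − (10)(-6) = -4
M→N: (10)(-7) − (4)(-8) = -38
N→O: (4)(-1) − (-10)(-7) = -74
O→P: (-10)(9) − (-7)(-1) = -97
P→J: (-7)(-1) − (10)(9) = -83
Σ = -353
Area = |Σ|/2 = 176.5.

176.5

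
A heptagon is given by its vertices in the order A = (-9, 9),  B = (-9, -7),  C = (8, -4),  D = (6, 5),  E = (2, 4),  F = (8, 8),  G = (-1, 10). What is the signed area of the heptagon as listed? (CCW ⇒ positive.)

233.5

A→B: (-9)(-7) − (-9)(9) = 144
B→C: (-9)(-4) − (8)(-7) = 92
C→D: (8)(5) − (6)(-4) = 64
D→E: (6)(4) − (2)(5) = 14
E→F: (2)(8) − (8)(4) = -16
F→G: (8)(10) − (-1)(8) = 88
G→A: (-1)(9) − (-9)(10) = 81
Σ = 467
Signed area = Σ/2 = 233.5 (positive ⇒ counter-clockwise traversal).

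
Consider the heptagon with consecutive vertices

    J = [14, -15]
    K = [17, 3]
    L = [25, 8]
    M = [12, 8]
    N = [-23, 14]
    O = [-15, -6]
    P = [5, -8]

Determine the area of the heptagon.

674.5

Apply the shoelace formula: 2A = Σ (x_i·y_{i+1} − x_{i+1}·y_i), indices taken mod 7.
Σ = (297) + (61) + (104) + (352) + (348) + (150) + (37) = 1349
Area = |Σ|/2 = 674.5.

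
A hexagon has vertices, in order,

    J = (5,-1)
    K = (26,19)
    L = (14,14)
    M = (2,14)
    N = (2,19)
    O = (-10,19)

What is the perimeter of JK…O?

|JK| = √((21)² + (20)²) = √841 = 29
|KL| = √((-12)² + (-5)²) = √169 = 13
|LM| = √((-12)² + (0)²) = √144 = 12
|MN| = √((0)² + (5)²) = √25 = 5
|NO| = √((-12)² + (0)²) = √144 = 12
|OJ| = √((15)² + (-20)²) = √625 = 25
Perimeter = 29 + 13 + 12 + 5 + 12 + 25 = 96.

96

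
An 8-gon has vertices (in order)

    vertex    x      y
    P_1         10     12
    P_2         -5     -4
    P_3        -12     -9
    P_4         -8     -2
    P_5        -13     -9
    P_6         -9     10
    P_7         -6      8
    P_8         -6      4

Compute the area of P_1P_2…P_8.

148

Apply the shoelace (surveyor's) formula: 2A = Σ (x_i·y_{i+1} − x_{i+1}·y_i), indices taken mod 8.
Σ = (20) + (-3) + (-48) + (46) + (-211) + (-12) + (24) + (-112) = -296
Area = |Σ|/2 = 148.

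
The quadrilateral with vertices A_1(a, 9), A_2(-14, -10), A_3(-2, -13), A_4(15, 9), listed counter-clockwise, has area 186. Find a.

12

Write out the shoelace sum; only the two edges meeting at A_1 involve a:
2·Area = [(15·9 − a·9) + (a·(-10) − (-14)·9)] + 339
       = -19·a + 600 = 372
⇒ a = 12.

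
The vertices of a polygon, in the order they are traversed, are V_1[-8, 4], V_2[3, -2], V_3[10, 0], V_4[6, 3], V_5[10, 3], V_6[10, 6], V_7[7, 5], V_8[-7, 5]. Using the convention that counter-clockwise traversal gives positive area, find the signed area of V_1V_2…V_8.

81

Apply the surveyor's formula: 2A = Σ (x_i·y_{i+1} − x_{i+1}·y_i), indices taken mod 8.
V_1→V_2: (-8)(-2) − (3)(4) = 4
V_2→V_3: (3)(0) − (10)(-2) = 20
V_3→V_4: (10)(3) − (6)(0) = 30
V_4→V_5: (6)(3) − (10)(3) = -12
V_5→V_6: (10)(6) − (10)(3) = 30
V_6→V_7: (10)(5) − (7)(6) = 8
V_7→V_8: (7)(5) − (-7)(5) = 70
V_8→V_1: (-7)(4) − (-8)(5) = 12
Σ = 162
Signed area = Σ/2 = 81 (positive ⇒ counter-clockwise traversal).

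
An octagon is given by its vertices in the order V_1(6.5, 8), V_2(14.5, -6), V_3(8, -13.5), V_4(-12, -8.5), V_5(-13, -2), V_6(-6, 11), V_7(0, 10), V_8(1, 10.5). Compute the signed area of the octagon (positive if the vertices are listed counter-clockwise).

Apply the surveyor's formula: 2A = Σ (x_i·y_{i+1} − x_{i+1}·y_i), indices taken mod 8.
Cross-terms: -155, -147.75, -230, -86.5, -155, -60, -10, -60.25  ⇒  Σ = -904.5
Signed area = Σ/2 = -452.25 (negative ⇒ clockwise traversal).

-452.25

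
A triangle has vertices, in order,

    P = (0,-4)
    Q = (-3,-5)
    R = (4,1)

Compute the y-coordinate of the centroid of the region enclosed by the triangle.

Apply the shoelace formula. First the cross-terms c_i = x_i·y_{i+1} − x_{i+1}·y_i:
  -12, 17, -16  ⇒  2A = -11, A = -5.5.
Then Σ (y_i + y_{i+1})·c_i = 88, so ȳ = 88 / (6·(-5.5)) = -8/3.

-8/3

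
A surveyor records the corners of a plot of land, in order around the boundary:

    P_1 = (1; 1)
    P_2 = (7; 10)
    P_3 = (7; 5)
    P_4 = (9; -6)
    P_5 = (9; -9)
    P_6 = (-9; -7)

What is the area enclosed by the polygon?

146

Apply Gauss's area formula: 2A = Σ (x_i·y_{i+1} − x_{i+1}·y_i), indices taken mod 6.
Σ = (3) + (-35) + (-87) + (-27) + (-144) + (-2) = -292
Area = |Σ|/2 = 146.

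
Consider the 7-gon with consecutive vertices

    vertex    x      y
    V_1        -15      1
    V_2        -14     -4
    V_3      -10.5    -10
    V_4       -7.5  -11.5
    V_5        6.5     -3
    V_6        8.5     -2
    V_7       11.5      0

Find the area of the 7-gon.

Apply the shoelace (surveyor's) formula: 2A = Σ (x_i·y_{i+1} − x_{i+1}·y_i), indices taken mod 7.
V_1→V_2: (-15)(-4) − (-14)(1) = 74
V_2→V_3: (-14)(-10) − (-10.5)(-4) = 98
V_3→V_4: (-10.5)(-11.5) − (-7.5)(-10) = 45.75
V_4→V_5: (-7.5)(-3) − (6.5)(-11.5) = 97.25
V_5→V_6: (6.5)(-2) − (8.5)(-3) = 12.5
V_6→V_7: (8.5)(0) − (11.5)(-2) = 23
V_7→V_1: (11.5)(1) − (-15)(0) = 11.5
Σ = 362
Area = |Σ|/2 = 181.

181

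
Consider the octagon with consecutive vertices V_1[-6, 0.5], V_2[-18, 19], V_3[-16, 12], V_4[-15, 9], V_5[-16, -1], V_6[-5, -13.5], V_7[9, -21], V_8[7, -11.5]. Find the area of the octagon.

296.75

V_1→V_2: (-6)(19) − (-18)(0.5) = -105
V_2→V_3: (-18)(12) − (-16)(19) = 88
V_3→V_4: (-16)(9) − (-15)(12) = 36
V_4→V_5: (-15)(-1) − (-16)(9) = 159
V_5→V_6: (-16)(-13.5) − (-5)(-1) = 211
V_6→V_7: (-5)(-21) − (9)(-13.5) = 226.5
V_7→V_8: (9)(-11.5) − (7)(-21) = 43.5
V_8→V_1: (7)(0.5) − (-6)(-11.5) = -65.5
Σ = 593.5
Area = |Σ|/2 = 296.75.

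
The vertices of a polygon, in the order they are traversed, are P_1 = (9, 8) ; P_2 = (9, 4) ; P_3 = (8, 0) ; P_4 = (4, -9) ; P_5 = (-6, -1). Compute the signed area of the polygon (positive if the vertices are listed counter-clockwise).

-118.5

P_1→P_2: (9)(4) − (9)(8) = -36
P_2→P_3: (9)(0) − (8)(4) = -32
P_3→P_4: (8)(-9) − (4)(0) = -72
P_4→P_5: (4)(-1) − (-6)(-9) = -58
P_5→P_1: (-6)(8) − (9)(-1) = -39
Σ = -237
Signed area = Σ/2 = -118.5 (negative ⇒ clockwise traversal).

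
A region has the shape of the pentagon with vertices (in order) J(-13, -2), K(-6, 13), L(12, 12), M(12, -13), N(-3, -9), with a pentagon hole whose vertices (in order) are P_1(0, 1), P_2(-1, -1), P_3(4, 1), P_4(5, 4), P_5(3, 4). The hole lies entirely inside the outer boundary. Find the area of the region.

470.5

Outer boundary:
Apply the surveyor's formula: 2A = Σ (x_i·y_{i+1} − x_{i+1}·y_i), indices taken mod 5.
J→K: (-13)(13) − (-6)(-2) = -181
K→L: (-6)(12) − (12)(13) = -228
L→M: (12)(-13) − (12)(12) = -300
M→N: (12)(-9) − (-3)(-13) = -147
N→J: (-3)(-2) − (-13)(-9) = -111
Σ = -967
Area = |Σ|/2 = 483.5.
Hole:
Σ = (1) + (3) + (11) + (8) + (3) = 26
Area = |Σ|/2 = 13.
Net area = 483.5 − 13 = 470.5.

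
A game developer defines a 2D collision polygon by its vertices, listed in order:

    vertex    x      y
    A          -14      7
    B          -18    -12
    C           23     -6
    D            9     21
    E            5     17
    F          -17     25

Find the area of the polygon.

Apply the shoelace (surveyor's) formula: 2A = Σ (x_i·y_{i+1} − x_{i+1}·y_i), indices taken mod 6.
Σ = (294) + (384) + (537) + (48) + (414) + (231) = 1908
Area = |Σ|/2 = 954.

954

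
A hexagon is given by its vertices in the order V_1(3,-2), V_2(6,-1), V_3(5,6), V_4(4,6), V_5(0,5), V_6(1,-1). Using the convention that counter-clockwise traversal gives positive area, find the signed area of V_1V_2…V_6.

36

Σ = (9) + (41) + (6) + (20) + (-5) + (1) = 72
Signed area = Σ/2 = 36 (positive ⇒ counter-clockwise traversal).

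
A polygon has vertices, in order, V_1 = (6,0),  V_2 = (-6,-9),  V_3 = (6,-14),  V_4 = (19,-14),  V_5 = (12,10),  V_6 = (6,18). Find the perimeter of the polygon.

94

|V_1V_2| = √((-12)² + (-9)²) = √225 = 15
|V_2V_3| = √((12)² + (-5)²) = √169 = 13
|V_3V_4| = √((13)² + (0)²) = √169 = 13
|V_4V_5| = √((-7)² + (24)²) = √625 = 25
|V_5V_6| = √((-6)² + (8)²) = √100 = 10
|V_6V_1| = √((0)² + (-18)²) = √324 = 18
Perimeter = 15 + 13 + 13 + 25 + 10 + 18 = 94.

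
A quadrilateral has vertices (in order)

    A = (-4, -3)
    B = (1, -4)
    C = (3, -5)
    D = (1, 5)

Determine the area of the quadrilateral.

Apply the shoelace formula: 2A = Σ (x_i·y_{i+1} − x_{i+1}·y_i), indices taken mod 4.
Cross-terms: 19, 7, 20, 17  ⇒  Σ = 63
Area = |Σ|/2 = 31.5.

31.5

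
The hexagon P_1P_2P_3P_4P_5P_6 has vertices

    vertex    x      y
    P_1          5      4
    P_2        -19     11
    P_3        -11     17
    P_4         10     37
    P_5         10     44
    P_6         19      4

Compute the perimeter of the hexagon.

|P_1P_2| = √((-24)² + (7)²) = √625 = 25
|P_2P_3| = √((8)² + (6)²) = √100 = 10
|P_3P_4| = √((21)² + (20)²) = √841 = 29
|P_4P_5| = √((0)² + (7)²) = √49 = 7
|P_5P_6| = √((9)² + (-40)²) = √1681 = 41
|P_6P_1| = √((-14)² + (0)²) = √196 = 14
Perimeter = 25 + 10 + 29 + 7 + 41 + 14 = 126.

126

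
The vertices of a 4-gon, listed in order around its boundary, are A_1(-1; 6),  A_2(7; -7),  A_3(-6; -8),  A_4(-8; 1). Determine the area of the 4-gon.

125

Cross-terms: -35, -98, -70, -47  ⇒  Σ = -250
Area = |Σ|/2 = 125.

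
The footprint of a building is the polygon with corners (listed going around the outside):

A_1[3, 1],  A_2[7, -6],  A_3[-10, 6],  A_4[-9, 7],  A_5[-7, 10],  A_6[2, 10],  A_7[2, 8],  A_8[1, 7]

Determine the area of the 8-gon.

104

Apply the shoelace formula: 2A = Σ (x_i·y_{i+1} − x_{i+1}·y_i), indices taken mod 8.
A_1→A_2: (3)(-6) − (7)(1) = -25
A_2→A_3: (7)(6) − (-10)(-6) = -18
A_3→A_4: (-10)(7) − (-9)(6) = -16
A_4→A_5: (-9)(10) − (-7)(7) = -41
A_5→A_6: (-7)(10) − (2)(10) = -90
A_6→A_7: (2)(8) − (2)(10) = -4
A_7→A_8: (2)(7) − (1)(8) = 6
A_8→A_1: (1)(1) − (3)(7) = -20
Σ = -208
Area = |Σ|/2 = 104.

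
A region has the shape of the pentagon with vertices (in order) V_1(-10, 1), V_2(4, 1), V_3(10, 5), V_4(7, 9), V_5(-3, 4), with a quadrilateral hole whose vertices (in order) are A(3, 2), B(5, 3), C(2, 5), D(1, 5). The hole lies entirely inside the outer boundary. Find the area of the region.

Outer boundary:
Apply the shoelace formula: 2A = Σ (x_i·y_{i+1} − x_{i+1}·y_i), indices taken mod 5.
Σ = (-14) + (10) + (55) + (55) + (37) = 143
Area = |Σ|/2 = 71.5.
Hole:
Apply Gauss's area formula: 2A = Σ (x_i·y_{i+1} − x_{i+1}·y_i), indices taken mod 4.
Σ = (-1) + (19) + (5) + (-13) = 10
Area = |Σ|/2 = 5.
Net area = 71.5 − 5 = 66.5.

66.5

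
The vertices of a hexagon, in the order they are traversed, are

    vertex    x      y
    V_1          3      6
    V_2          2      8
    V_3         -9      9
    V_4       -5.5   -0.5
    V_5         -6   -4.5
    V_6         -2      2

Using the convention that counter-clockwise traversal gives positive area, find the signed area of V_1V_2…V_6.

69.375

Σ = (12) + (90) + (54) + (21.75) + (-21) + (-18) = 138.75
Signed area = Σ/2 = 69.375 (positive ⇒ counter-clockwise traversal).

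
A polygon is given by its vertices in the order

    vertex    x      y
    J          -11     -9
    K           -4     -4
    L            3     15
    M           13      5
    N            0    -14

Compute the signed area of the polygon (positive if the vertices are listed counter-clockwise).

Apply Gauss's area formula: 2A = Σ (x_i·y_{i+1} − x_{i+1}·y_i), indices taken mod 5.
Σ = (8) + (-48) + (-180) + (-182) + (-154) = -556
Signed area = Σ/2 = -278 (negative ⇒ clockwise traversal).

-278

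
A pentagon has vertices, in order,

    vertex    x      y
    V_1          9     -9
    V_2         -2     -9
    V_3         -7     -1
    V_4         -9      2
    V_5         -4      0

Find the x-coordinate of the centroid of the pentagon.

Apply the shoelace formula. First the cross-terms c_i = x_i·y_{i+1} − x_{i+1}·y_i:
  -99, -61, -23, 8, 36  ⇒  2A = -139, A = -69.5.
Then Σ (x_i + x_{i+1})·c_i = 300, so x̄ = 300 / (6·(-69.5)) = -100/139.

-100/139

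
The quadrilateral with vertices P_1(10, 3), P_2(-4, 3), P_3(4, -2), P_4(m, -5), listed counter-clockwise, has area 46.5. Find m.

The doubled signed area Σ (x_i y_{i+1} − x_{i+1} y_i) is linear in m.
With m=0 it equals 68; the coefficient of m is 5 (from the two edges through P_4).
So 5·m + 68 = 2·46.5 = 93 ⇒ m = 5.

5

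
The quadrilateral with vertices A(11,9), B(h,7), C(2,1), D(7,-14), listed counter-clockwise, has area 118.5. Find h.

Write out the shoelace sum; only the two edges meeting at B involve h:
2·Area = [(11·7 − h·9) + (h·1 − 2·7)] + 182
       = -8·h + 245 = 237
⇒ h = 1.

1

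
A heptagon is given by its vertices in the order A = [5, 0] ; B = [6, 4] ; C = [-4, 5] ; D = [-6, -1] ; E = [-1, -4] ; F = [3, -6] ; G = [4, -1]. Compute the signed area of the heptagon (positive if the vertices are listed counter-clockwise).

Σ = (20) + (46) + (34) + (23) + (18) + (21) + (5) = 167
Signed area = Σ/2 = 83.5 (positive ⇒ counter-clockwise traversal).

83.5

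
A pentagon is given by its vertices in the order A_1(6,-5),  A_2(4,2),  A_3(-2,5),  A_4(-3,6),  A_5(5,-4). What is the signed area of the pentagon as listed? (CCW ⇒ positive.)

20

Σ = (32) + (24) + (3) + (-18) + (-1) = 40
Signed area = Σ/2 = 20 (positive ⇒ counter-clockwise traversal).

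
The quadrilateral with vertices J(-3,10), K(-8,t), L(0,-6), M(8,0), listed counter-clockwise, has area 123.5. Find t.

3

The doubled signed area Σ (x_i y_{i+1} − x_{i+1} y_i) is linear in t.
With t=0 it equals 256; the coefficient of t is -3 (from the two edges through K).
So -3·t + 256 = 2·123.5 = 247 ⇒ t = 3.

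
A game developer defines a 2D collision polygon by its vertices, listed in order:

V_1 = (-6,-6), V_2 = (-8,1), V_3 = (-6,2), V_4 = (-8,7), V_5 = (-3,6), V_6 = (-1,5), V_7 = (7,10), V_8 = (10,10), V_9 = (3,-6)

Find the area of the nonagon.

172.5

Apply the shoelace formula: 2A = Σ (x_i·y_{i+1} − x_{i+1}·y_i), indices taken mod 9.
Σ = (-54) + (-10) + (-26) + (-27) + (-9) + (-45) + (-30) + (-90) + (-54) = -345
Area = |Σ|/2 = 172.5.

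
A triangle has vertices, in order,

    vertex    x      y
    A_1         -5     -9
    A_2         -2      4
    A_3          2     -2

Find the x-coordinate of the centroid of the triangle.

Apply the shoelace formula. First the cross-terms c_i = x_i·y_{i+1} − x_{i+1}·y_i:
  -38, -4, -28  ⇒  2A = -70, A = -35.
Then Σ (x_i + x_{i+1})·c_i = 350, so x̄ = 350 / (6·(-35)) = -5/3.

-5/3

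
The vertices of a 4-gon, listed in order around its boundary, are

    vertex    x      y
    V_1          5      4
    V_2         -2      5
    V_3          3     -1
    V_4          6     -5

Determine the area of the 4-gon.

30

Cross-terms: 33, -13, -9, 49  ⇒  Σ = 60
Area = |Σ|/2 = 30.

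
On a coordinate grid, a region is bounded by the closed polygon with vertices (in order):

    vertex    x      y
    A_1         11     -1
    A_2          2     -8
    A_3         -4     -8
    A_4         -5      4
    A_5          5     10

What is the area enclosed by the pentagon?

Cross-terms: -86, -48, -56, -70, -115  ⇒  Σ = -375
Area = |Σ|/2 = 187.5.

187.5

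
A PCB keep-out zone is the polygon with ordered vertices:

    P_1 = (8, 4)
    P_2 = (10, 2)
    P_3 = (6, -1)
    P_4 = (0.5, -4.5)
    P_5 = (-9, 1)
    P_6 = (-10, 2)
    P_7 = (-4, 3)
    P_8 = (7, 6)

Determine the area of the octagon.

Apply the shoelace formula: 2A = Σ (x_i·y_{i+1} − x_{i+1}·y_i), indices taken mod 8.
Cross-terms: -24, -22, -26.5, -40, -8, -22, -45, -20  ⇒  Σ = -207.5
Area = |Σ|/2 = 103.75.

103.75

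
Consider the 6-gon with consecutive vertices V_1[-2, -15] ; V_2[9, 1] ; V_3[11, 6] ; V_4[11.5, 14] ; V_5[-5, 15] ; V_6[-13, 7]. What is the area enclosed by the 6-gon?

436.25

Apply Gauss's area formula: 2A = Σ (x_i·y_{i+1} − x_{i+1}·y_i), indices taken mod 6.
Cross-terms: 133, 43, 85, 242.5, 160, 209  ⇒  Σ = 872.5
Area = |Σ|/2 = 436.25.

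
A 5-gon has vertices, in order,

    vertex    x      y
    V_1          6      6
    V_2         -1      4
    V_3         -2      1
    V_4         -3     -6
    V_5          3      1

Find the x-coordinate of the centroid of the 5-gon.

54/79

Apply the surveyor's formula. First the cross-terms c_i = x_i·y_{i+1} − x_{i+1}·y_i:
  30, 7, 15, 15, 12  ⇒  2A = 79, A = 39.5.
Then Σ (x_i + x_{i+1})·c_i = 162, so x̄ = 162 / (6·39.5) = 54/79.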